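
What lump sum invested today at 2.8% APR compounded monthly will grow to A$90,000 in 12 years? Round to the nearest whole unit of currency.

A$64,341

i = 0.028/12 = 0.00233333 per month; n = 12·12 = 144.
PV = FV·(1+i)^(−n) = 90,000 × 0.714903 = 64,341.2572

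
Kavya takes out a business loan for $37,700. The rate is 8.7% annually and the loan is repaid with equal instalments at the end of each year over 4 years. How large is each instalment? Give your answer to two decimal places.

PMT = 37700 / ( [1 − (1+0.087)^(−4)] / 0.087 ) = 37700 / 3.261168 = 11,560.2739

$11,560.27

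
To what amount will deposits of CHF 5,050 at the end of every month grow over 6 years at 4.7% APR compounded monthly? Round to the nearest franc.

CHF 419,105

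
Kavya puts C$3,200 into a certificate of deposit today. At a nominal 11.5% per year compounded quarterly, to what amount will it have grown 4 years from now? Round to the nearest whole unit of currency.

C$5,036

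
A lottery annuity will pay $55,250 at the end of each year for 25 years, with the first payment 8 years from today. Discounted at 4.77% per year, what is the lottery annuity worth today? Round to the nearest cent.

PV at t=7 (ordinary 25-year annuity): 55250 × a(25|0.0477) = 55250 × 14.424658 = 796,962.3335
Discount back 7 years: 796,962.3335 × (1+0.0477)^(−7) = 796,962.3335 × 0.721675 = 575,147.4367

$575,147.44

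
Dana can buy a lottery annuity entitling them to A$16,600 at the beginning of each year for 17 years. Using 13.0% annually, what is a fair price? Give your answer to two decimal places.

PV = PMT · [1 − (1+i)^(−n)] / i × (1+i) = 16600 · 7.603875 = 126,224.3261
(Beginning-of-period payments → annuity-due factor ×(1+i).)

A$126,224.33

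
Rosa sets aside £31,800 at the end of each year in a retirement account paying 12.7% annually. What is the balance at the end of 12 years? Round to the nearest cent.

£800,866.91

FV = PMT · [(1+i)^n − 1] / i = 31800 · 25.184494 = 800,866.9082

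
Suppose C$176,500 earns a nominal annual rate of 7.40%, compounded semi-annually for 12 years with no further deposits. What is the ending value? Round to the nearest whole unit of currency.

C$422,119

Periodic rate i = 0.074/2 = 0.037; n = 12 × 2 = 24 periods.
FV = 176,500 × (1 + 0.037)^24 = 422,118.9635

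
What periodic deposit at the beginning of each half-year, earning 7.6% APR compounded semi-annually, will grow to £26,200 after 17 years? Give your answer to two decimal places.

£375.56

With 2 periods per year: i = 0.038, n = 34.
PMT = 26200 / ( [(1+0.038)^34 − 1] / 0.038 × (1+i) ) = 26200 / 69.762871 = 375.5579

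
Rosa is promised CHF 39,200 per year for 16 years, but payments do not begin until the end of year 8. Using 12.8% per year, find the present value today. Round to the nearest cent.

CHF 112,613.87

PV at t=7 (ordinary 16-year annuity): 39200 × a(16|0.128) = 39200 × 6.675280 = 261,670.9814
PV₀ = 261,670.9814 / (1+0.128)^7 = 261,670.9814 / 2.323612 = 112,613.8654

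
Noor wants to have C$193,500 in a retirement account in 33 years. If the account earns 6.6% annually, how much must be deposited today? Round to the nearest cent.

C$23,479.74

Discount factor = (1+0.066)^(−33) = 0.121342; PV = 193,500 × 0.121342 = 23,479.7363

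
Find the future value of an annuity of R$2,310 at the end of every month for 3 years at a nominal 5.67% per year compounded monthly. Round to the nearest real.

R$90,419

Periodic rate i = 0.0567/12 = 0.004725; n = 3 × 12 = 36 periods.
FV = 2310 × [(1+0.004725)^36 − 1] / 0.004725 = 2310 × 39.142561 = 90,419.3167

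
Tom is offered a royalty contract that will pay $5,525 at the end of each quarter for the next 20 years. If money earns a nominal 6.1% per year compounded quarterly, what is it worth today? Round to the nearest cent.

With 4 periods per year: i = 0.01525, n = 80.
Annuity factor a(80|0.01525) = 46.035312; PV = 5525 × 46.035312 = 254,345.0971

$254,345.10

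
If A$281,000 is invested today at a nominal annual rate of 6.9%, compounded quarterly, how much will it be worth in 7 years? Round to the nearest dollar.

A$453,609

With 4 periods per year: i = 0.01725, n = 28.
FV = 281,000 × (1 + 0.01725)^28 = 453,609.2255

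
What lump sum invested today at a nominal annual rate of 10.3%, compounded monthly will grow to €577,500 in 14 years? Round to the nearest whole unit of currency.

€137,395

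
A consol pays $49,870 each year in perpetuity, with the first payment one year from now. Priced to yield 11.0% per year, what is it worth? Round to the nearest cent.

$453,363.64

PV = PMT / i = 49870 / 0.11 = 453,363.6364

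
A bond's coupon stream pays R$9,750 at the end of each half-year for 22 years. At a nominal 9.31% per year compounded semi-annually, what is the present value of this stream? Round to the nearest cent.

R$181,161.37

Periodic rate i = 0.0931/2 = 0.04655; n = 22 × 2 = 44 periods.
Annuity factor a(44|0.04655) = 18.580653; PV = 9750 × 18.580653 = 181,161.3699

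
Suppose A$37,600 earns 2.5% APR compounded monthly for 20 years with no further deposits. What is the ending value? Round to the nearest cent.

A$61,959.69

Periodic rate i = 0.025/12 = 0.00208333; n = 20 × 12 = 240 periods.
FV = PV·(1+i)^n = 37,600 × 1.647864 = 61,959.6855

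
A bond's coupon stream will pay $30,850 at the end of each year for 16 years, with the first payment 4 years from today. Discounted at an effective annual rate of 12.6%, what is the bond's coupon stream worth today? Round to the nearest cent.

Value one period before first payment (t=3): 30850 × [1 − (1+0.126)^(−16)] / 0.126 = 30850 × 6.747964 = 208,174.6923
PV₀ = 208,174.6923 / (1+0.126)^3 = 208,174.6923 / 1.427628 = 145,818.5448

$145,818.54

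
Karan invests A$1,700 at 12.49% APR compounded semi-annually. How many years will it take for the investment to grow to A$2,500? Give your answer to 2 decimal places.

3.18 years

Periodic rate i = 0.1249/2 = 0.06245.
(1+i)^n = 2500/1700 = 1.47059, so n = ln 1.47059 / ln 1.06245 = 6.3664 half-years
= 6.3664/2 years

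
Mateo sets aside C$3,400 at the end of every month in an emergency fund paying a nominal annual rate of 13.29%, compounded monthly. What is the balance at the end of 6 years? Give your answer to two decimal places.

C$371,483.70

With 12 periods per year: i = 0.011075, n = 72.
FV = 3400 × [(1+0.011075)^72 − 1] / 0.011075 = 3400 × 109.259911 = 371,483.6981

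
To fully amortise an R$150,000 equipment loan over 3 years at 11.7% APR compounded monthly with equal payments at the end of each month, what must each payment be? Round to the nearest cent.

R$4,960.68

With 12 periods per year: i = 0.00975, n = 36.
PMT = 150000 / ( [1 − (1+0.00975)^(−36)] / 0.00975 ) = 150000 / 30.237784 = 4,960.6809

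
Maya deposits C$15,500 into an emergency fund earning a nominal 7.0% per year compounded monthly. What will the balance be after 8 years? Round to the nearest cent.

Periodic rate i = 0.07/12 = 0.00583333; n = 8 × 12 = 96 periods.
FV = 15,500 × (1 + 0.00583333)^96 = 27,091.3101

C$27,091.31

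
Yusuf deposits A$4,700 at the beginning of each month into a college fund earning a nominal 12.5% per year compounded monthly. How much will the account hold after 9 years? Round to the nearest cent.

Periodic rate i = 0.125/12 = 0.0104167; n = 9 × 12 = 108 periods.
Accumulation factor s(108|0.0104167) × (1+i) = 200.047476; FV = 4700 × 200.047476 = 940,223.1378
Payments are at the start of each period, so multiply by (1+i).

A$940,223.14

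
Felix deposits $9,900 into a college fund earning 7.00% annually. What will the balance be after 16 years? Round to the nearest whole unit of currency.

FV = 9,900 × (1 + 0.07)^16 = 29,226.4211

$29,226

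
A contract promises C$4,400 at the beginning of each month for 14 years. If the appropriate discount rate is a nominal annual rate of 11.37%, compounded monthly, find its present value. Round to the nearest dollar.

C$372,638

i = 0.1137/12 = 0.009475 per month; n = 14·12 = 168.
PV = PMT · [1 − (1+i)^(−n)] / i × (1+i) = 4400 · 84.690420 = 372,637.8462
Payments are at the start of each period, so multiply by (1+i).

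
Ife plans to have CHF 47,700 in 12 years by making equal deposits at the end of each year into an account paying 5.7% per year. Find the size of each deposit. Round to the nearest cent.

CHF 2,877.41

PMT = 47700 / ( [(1+0.057)^12 − 1] / 0.057 ) = 47700 / 16.577395 = 2,877.4123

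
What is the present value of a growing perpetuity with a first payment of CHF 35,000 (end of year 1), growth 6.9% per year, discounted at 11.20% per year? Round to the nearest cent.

CHF 813,953.49

PV = D₁/(r − g) = 35000/(0.112 − 0.069) = 813,953.4884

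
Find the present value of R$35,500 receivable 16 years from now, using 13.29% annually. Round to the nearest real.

PV = 35,500 / (1 + 0.1329)^16 = 35,500 / 7.363177 = 4,821.2885

R$4,821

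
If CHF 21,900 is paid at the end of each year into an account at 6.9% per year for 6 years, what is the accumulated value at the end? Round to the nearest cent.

FV = PMT · [(1+i)^n − 1] / i = 21900 · 7.135285 = 156,262.7459

CHF 156,262.75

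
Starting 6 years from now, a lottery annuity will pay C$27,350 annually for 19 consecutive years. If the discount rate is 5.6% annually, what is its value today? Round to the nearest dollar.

PV at t=5 (ordinary 19-year annuity): 27350 × a(19|0.056) = 27350 × 11.515562 = 314,950.6235
Discount back 5 years: 314,950.6235 × (1+0.056)^(−5) = 314,950.6235 × 0.761518 = 239,840.6991

C$239,841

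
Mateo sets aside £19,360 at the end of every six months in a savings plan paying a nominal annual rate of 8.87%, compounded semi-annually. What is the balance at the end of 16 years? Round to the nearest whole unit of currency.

£1,313,666

With 2 periods per year: i = 0.04435, n = 32.
Accumulation factor s(32|0.04435) = 67.854629; FV = 19360 × 67.854629 = 1,313,665.6234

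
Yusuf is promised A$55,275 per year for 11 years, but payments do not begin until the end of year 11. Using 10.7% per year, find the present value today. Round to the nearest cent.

A$125,825.07

Value one period before first payment (t=10): 55275 × [1 − (1+0.107)^(−11)] / 0.107 = 55275 × 6.290927 = 347,730.9783
PV₀ = 347,730.9783 / (1+0.107)^10 = 347,730.9783 / 2.763607 = 125,825.0680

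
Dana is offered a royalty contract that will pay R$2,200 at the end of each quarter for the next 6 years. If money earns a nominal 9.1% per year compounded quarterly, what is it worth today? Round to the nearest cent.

Periodic rate i = 0.091/4 = 0.02275; n = 6 × 4 = 24 periods.
Annuity factor a(24|0.02275) = 18.337710; PV = 2200 × 18.337710 = 40,342.9620

R$40,342.96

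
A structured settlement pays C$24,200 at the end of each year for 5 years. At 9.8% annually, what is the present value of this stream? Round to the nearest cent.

Annuity factor a(5|0.098) = 3.810235; PV = 24200 × 3.810235 = 92,207.6838

C$92,207.68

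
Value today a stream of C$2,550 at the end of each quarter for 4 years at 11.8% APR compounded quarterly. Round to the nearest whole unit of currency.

C$32,154

Periodic rate i = 0.118/4 = 0.0295; n = 4 × 4 = 16 periods.
PV = 2550 × [1 − (1+0.0295)^(−16)] / 0.0295 = 2550 × 12.609251 = 32,153.5896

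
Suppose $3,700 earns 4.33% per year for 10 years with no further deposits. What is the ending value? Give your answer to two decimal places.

$5,653.19

FV = PV·(1+i)^n = 3,700 × 1.527890 = 5,653.1928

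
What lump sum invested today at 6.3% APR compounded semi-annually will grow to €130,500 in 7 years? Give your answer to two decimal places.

€84,535.92

With 2 periods per year: i = 0.0315, n = 14.
Discount factor = (1+0.0315)^(−14) = 0.647785; PV = 130,500 × 0.647785 = 84,535.9153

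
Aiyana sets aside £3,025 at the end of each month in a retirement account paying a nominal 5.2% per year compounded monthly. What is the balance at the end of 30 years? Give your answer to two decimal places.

i = 0.052/12 = 0.00433333 per month; n = 30·12 = 360.
FV = PMT · [(1+i)^n − 1] / i = 3025 · 863.725325 = 2,612,769.1089

£2,612,769.11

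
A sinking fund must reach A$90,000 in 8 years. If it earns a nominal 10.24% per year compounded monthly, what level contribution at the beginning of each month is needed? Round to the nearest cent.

A$603.98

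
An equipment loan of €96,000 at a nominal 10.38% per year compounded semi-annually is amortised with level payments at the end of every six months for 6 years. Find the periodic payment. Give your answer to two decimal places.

i = 0.1038/2 = 0.0519 per half-year; n = 6·2 = 12.
Annuity-PV factor = 8.769034; PMT = 96000 / 8.769034 = 10,947.6136

€10,947.61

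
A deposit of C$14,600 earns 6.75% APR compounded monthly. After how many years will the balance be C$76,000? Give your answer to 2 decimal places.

Periodic rate i = 0.0675/12 = 0.005625.
n = ln(76000/14600) / ln(1+0.005625) = ln(5.20548) / 0.005609 = 294.1062 months
= 294.1062/12 years

24.51 years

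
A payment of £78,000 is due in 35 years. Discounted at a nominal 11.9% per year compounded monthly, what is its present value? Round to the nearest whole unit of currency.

i = 0.119/12 = 0.00991667 per month; n = 35·12 = 420.
PV = 78,000 / (1 + 0.00991667)^420 = 78,000 / 63.085066 = 1,236.4258

£1,236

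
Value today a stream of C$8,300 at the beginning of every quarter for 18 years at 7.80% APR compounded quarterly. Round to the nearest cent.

C$325,909.59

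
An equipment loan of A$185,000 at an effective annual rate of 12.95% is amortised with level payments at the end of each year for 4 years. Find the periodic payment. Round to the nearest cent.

A$62,131.32

Annuity-PV factor = 2.977564; PMT = 185000 / 2.977564 = 62,131.3241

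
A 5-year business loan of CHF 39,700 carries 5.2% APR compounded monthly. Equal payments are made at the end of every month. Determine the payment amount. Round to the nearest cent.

With 12 periods per year: i = 0.00433333, n = 60.
PMT = 39700 / ( [1 − (1+0.00433333)^(−60)] / 0.00433333 ) = 39700 / 52.734273 = 752.8311

CHF 752.83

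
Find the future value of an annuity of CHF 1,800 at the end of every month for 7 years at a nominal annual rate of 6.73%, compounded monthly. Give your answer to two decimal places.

Periodic rate i = 0.0673/12 = 0.00560833; n = 7 × 12 = 84 periods.
FV = PMT · [(1+i)^n − 1] / i = 1800 · 106.920969 = 192,457.7437

CHF 192,457.74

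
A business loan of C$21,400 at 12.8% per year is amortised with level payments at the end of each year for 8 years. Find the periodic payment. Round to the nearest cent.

PMT = 21400 / ( [1 − (1+0.128)^(−8)] / 0.128 ) = 21400 / 4.831807 = 4,428.9848

C$4,428.98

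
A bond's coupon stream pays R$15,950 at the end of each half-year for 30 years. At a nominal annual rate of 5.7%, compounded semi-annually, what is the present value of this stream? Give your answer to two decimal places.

With 2 periods per year: i = 0.0285, n = 60.
PV = PMT · [1 − (1+i)^(−n)] / i = 15950 · 28.587958 = 455,977.9371

R$455,977.94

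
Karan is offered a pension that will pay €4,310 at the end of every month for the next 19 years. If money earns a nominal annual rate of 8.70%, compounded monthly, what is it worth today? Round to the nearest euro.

With 12 periods per year: i = 0.00725, n = 228.
PV = 4310 × [1 − (1+0.00725)^(−228)] / 0.00725 = 4310 × 111.362778 = 479,973.5741

€479,974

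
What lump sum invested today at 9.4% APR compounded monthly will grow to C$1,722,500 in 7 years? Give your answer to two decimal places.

C$894,348.74

With 12 periods per year: i = 0.00783333, n = 84.
PV = FV·(1+i)^(−n) = 1,722,500 × 0.519216 = 894,348.7409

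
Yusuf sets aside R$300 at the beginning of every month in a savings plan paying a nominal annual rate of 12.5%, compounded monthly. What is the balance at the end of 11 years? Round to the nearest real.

i = 0.125/12 = 0.0104167 per month; n = 11·12 = 132.
FV = 300 × [(1+0.0104167)^132 − 1] / 0.0104167 × (1+i) = 300 × 283.923614 = 85,177.0842
Payments are at the start of each period, so multiply by (1+i).

R$85,177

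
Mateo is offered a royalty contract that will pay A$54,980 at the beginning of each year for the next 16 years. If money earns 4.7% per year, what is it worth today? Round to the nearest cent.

PV = 54980 × [1 − (1+0.047)^(−16)] / 0.047 × (1+i) = 54980 × 11.593382 = 637,404.1434
(Beginning-of-period payments → annuity-due factor ×(1+i).)

A$637,404.14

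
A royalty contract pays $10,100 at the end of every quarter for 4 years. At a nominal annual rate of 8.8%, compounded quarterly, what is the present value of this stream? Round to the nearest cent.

With 4 periods per year: i = 0.022, n = 16.
PV = 10100 × [1 − (1+0.022)^(−16)] / 0.022 = 10100 × 13.365043 = 134,986.9321

$134,986.93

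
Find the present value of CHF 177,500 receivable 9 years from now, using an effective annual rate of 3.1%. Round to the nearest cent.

CHF 134,856.03

Discount factor = (1+0.031)^(−9) = 0.759752; PV = 177,500 × 0.759752 = 134,856.0298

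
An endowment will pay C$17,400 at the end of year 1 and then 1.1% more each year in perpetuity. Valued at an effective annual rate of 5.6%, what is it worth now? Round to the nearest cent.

C$386,666.67

PV = PMT / (i − g) = 17400 / (0.056 − 0.011) = 17400 / 0.045000 = 386,666.6667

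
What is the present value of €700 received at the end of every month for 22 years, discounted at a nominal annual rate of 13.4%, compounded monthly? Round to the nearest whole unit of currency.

Periodic rate i = 0.134/12 = 0.0111667; n = 22 × 12 = 264 periods.
PV = 700 × [1 − (1+0.0111667)^(−264)] / 0.0111667 = 700 × 84.778355 = 59,344.8482

€59,345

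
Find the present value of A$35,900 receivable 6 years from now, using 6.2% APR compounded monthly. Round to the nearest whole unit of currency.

i = 0.062/12 = 0.00516667 per month; n = 6·12 = 72.
Discount factor = (1+0.00516667)^(−72) = 0.690015; PV = 35,900 × 0.690015 = 24,771.5297

A$24,772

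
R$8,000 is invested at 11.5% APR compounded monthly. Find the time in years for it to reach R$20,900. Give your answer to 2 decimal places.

Periodic rate i = 0.115/12 = 0.00958333.
n = ln(20900/8000) / ln(1+0.00958333) = ln(2.61250) / 0.009538 = 100.6854 months
= 100.6854/12 years

8.39 years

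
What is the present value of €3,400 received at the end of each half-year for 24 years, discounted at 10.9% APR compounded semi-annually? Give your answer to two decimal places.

€57,500.53

With 2 periods per year: i = 0.0545, n = 48.
PV = PMT · [1 − (1+i)^(−n)] / i = 3400 · 16.911919 = 57,500.5257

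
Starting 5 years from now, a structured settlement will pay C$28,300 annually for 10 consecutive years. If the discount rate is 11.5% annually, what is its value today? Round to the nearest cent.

C$105,607.55

PV at t=4 (ordinary 10-year annuity): 28300 × a(10|0.115) = 28300 × 5.767771 = 163,227.9119
Discount back 4 years: 163,227.9119 × (1+0.115)^(−4) = 163,227.9119 × 0.646994 = 105,607.5471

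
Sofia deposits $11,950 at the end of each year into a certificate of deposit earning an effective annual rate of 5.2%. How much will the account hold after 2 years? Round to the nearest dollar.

Accumulation factor s(2|0.052) = 2.052000; FV = 11950 × 2.052000 = 24,521.4000

$24,521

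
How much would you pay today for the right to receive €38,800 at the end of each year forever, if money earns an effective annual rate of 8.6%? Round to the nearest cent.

PV = C/r = 38800/0.086 = 451,162.7907

€451,162.79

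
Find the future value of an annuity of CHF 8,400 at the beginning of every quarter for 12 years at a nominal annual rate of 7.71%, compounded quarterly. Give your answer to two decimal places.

CHF 666,413.77

i = 0.0771/4 = 0.019275 per quarter; n = 12·4 = 48.
FV = PMT · [(1+i)^n − 1] / i × (1+i) = 8400 · 79.334973 = 666,413.7729
Payments are at the start of each period, so multiply by (1+i).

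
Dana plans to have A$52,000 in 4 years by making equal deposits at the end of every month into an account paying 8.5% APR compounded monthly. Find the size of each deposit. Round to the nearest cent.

i = 0.085/12 = 0.00708333 per month; n = 4·12 = 48.
FV-annuity factor = 56.931495; PMT = 52000 / 56.931495 = 913.3784

A$913.38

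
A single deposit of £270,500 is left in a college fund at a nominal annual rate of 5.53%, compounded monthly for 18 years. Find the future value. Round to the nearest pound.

£730,249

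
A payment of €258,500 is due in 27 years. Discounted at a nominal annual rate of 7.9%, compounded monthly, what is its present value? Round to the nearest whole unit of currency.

€30,842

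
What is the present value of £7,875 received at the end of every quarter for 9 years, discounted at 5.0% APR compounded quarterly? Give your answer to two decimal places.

£227,172.23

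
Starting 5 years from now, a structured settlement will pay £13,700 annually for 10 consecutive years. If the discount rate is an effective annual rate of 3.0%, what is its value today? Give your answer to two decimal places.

£103,831.95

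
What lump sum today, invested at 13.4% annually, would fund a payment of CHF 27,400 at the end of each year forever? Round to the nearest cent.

PV = PMT / i = 27400 / 0.134 = 204,477.6119

CHF 204,477.61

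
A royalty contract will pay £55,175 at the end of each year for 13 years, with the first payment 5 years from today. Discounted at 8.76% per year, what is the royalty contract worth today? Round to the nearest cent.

£299,055.25

Value one period before first payment (t=4): 55175 × [1 − (1+0.0876)^(−13)] / 0.0876 = 55175 × 7.583783 = 418,435.2097
Discount back 4 years: 418,435.2097 × (1+0.0876)^(−4) = 418,435.2097 × 0.714699 = 299,055.2465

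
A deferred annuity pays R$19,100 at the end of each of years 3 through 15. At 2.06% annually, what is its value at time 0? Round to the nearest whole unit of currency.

R$207,272

PV at t=2 (ordinary 13-year annuity): 19100 × a(13|0.0206) = 19100 × 11.303623 = 215,899.1961
PV₀ = 215,899.1961 / (1+0.0206)^2 = 215,899.1961 / 1.041624 = 207,271.6465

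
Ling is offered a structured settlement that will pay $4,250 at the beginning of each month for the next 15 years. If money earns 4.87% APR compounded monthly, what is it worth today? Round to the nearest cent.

$544,265.29

With 12 periods per year: i = 0.00405833, n = 180.
PV = 4250 × [1 − (1+0.00405833)^(−180)] / 0.00405833 × (1+i) = 4250 × 128.062422 = 544,265.2931
Payments are at the start of each period, so multiply by (1+i).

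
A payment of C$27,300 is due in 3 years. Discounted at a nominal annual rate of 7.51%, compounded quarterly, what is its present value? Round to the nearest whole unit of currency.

C$21,839

Periodic rate i = 0.0751/4 = 0.018775; n = 3 × 4 = 12 periods.
PV = 27,300 / (1 + 0.018775)^12 = 27,300 / 1.250084 = 21,838.5247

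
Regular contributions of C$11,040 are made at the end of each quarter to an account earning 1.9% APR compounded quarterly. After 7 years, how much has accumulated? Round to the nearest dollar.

i = 0.019/4 = 0.00475 per quarter; n = 7·4 = 28.
FV = PMT · [(1+i)^n − 1] / i = 11040 · 29.871660 = 329,783.1270

C$329,783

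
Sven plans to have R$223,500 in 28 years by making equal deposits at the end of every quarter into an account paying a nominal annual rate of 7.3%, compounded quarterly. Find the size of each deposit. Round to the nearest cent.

R$619.85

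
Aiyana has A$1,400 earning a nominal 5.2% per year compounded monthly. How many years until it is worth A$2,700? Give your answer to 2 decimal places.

12.66 years

Periodic rate i = 0.052/12 = 0.00433333.
(1+i)^n = 2700/1400 = 1.92857, so n = ln 1.92857 / ln 1.00433 = 151.8927 months
= 151.8927/12 years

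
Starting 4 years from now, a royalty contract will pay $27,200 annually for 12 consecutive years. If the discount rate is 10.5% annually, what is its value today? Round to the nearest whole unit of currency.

$134,061

Value one period before first payment (t=3): 27200 × [1 − (1+0.105)^(−12)] / 0.105 = 27200 × 6.649964 = 180,879.0308
PV₀ = 180,879.0308 / (1+0.105)^3 = 180,879.0308 / 1.349233 = 134,060.6708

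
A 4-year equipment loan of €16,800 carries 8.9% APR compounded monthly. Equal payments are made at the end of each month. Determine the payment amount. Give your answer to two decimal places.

€417.27

i = 0.089/12 = 0.00741667 per month; n = 4·12 = 48.
Annuity-PV factor = 40.261562; PMT = 16800 / 40.261562 = 417.2714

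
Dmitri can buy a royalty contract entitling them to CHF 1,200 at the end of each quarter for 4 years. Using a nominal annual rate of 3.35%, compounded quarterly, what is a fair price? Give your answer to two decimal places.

CHF 17,899.24

With 4 periods per year: i = 0.008375, n = 16.
PV = 1200 × [1 − (1+0.008375)^(−16)] / 0.008375 = 1200 × 14.916032 = 17,899.2384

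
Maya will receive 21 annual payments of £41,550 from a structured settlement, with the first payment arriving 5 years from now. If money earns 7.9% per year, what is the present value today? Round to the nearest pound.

£309,426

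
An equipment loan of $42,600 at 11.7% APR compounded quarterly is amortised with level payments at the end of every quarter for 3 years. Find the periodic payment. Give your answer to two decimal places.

Periodic rate i = 0.117/4 = 0.02925; n = 3 × 4 = 12 periods.
Annuity-PV factor = 9.998716; PMT = 42600 / 9.998716 = 4,260.5469

$4,260.55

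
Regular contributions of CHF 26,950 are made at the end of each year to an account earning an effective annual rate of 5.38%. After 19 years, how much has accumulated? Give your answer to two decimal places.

CHF 854,828.66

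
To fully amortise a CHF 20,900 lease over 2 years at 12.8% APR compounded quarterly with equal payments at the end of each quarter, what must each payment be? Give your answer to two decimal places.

CHF 3,002.51

Periodic rate i = 0.128/4 = 0.032; n = 2 × 4 = 8 periods.
PMT = 20900 / ( [1 − (1+0.032)^(−8)] / 0.032 ) = 20900 / 6.960843 = 3,002.5099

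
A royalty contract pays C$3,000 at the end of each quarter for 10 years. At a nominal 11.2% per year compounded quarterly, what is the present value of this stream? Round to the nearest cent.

C$71,642.02

Periodic rate i = 0.112/4 = 0.028; n = 10 × 4 = 40 periods.
PV = PMT · [1 − (1+i)^(−n)] / i = 3000 · 23.880672 = 71,642.0165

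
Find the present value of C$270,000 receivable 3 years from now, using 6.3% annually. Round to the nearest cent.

Discount factor = (1+0.063)^(−3) = 0.832531; PV = 270,000 × 0.832531 = 224,783.2627

C$224,783.26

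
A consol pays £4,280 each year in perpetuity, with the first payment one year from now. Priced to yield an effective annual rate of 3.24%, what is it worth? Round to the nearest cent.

PV = C/r = 4280/0.0324 = 132,098.7654

£132,098.77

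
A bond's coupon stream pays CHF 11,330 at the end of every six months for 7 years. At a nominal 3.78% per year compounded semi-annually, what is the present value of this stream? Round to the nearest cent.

CHF 138,231.67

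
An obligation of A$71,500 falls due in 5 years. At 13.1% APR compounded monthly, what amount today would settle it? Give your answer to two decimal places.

A$37,272.17

i = 0.131/12 = 0.0109167 per month; n = 5·12 = 60.
PV = FV·(1+i)^(−n) = 71,500 × 0.521289 = 37,272.1668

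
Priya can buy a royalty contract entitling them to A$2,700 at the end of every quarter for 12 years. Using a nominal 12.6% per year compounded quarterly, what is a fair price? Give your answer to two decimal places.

A$66,371.01

Periodic rate i = 0.126/4 = 0.0315; n = 12 × 4 = 48 periods.
PV = PMT · [1 − (1+i)^(−n)] / i = 2700 · 24.581855 = 66,371.0083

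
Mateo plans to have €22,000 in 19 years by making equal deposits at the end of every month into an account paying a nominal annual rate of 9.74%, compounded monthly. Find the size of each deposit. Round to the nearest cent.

€33.59

With 12 periods per year: i = 0.00811667, n = 228.
FV-annuity factor = 654.982862; PMT = 22000 / 654.982862 = 33.5887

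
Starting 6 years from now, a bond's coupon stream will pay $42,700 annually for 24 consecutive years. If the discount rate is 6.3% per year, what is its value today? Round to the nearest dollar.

$384,123

PV at t=5 (ordinary 24-year annuity): 42700 × a(24|0.063) = 42700 × 12.209812 = 521,358.9680
PV₀ = 521,358.9680 / (1+0.063)^5 = 521,358.9680 / 1.357270 = 384,123.1890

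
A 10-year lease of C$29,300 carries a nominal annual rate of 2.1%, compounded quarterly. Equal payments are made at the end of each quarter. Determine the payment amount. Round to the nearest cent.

C$814.02

With 4 periods per year: i = 0.00525, n = 40.
Annuity-PV factor = 35.994353; PMT = 29300 / 35.994353 = 814.0166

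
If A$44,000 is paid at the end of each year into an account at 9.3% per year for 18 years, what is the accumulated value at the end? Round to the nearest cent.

A$1,871,826.62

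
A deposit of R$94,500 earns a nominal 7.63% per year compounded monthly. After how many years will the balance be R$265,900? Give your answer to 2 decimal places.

13.60 years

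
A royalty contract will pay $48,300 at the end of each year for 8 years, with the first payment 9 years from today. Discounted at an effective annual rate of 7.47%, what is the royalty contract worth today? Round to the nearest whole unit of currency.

Value one period before first payment (t=8): 48300 × [1 − (1+0.0747)^(−8)] / 0.0747 = 48300 × 5.864048 = 283,233.5230
Discount back 8 years: 283,233.5230 × (1+0.0747)^(−8) = 283,233.5230 × 0.561956 = 159,164.6664

$159,165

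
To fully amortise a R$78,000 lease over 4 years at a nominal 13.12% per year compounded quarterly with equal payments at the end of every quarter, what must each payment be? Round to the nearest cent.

R$6,343.33

i = 0.1312/4 = 0.0328 per quarter; n = 4·4 = 16.
PMT = 78000 / ( [1 − (1+0.0328)^(−16)] / 0.0328 ) = 78000 / 12.296390 = 6,343.3254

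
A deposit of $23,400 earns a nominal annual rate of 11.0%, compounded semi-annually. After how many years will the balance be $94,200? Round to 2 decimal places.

Periodic rate i = 0.11/2 = 0.055.
n = ln(94200/23400) / ln(1+0.055) = ln(4.02564) / 0.053541 = 26.0117 half-years
= 26.0117/2 years

13.01 years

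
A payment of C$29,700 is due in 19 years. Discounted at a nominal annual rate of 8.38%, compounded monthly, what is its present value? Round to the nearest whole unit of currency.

C$6,077

Periodic rate i = 0.0838/12 = 0.00698333; n = 19 × 12 = 228 periods.
PV = FV·(1+i)^(−n) = 29,700 × 0.204607 = 6,076.8151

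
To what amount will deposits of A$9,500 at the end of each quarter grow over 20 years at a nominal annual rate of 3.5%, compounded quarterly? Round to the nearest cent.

A$1,093,999.00

Periodic rate i = 0.035/4 = 0.00875; n = 20 × 4 = 80 periods.
FV = PMT · [(1+i)^n − 1] / i = 9500 · 115.157789 = 1,093,998.9969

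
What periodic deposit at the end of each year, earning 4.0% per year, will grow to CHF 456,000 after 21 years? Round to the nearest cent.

CHF 14,263.73

PMT = 456000 / ( [(1+0.04)^21 − 1] / 0.04 ) = 456000 / 31.969202 = 14,263.7281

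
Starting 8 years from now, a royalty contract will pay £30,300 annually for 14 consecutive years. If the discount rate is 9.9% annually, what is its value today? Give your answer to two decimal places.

Value one period before first payment (t=7): 30300 × [1 − (1+0.099)^(−14)] / 0.099 = 30300 × 7.407013 = 224,432.4963
PV₀ = 224,432.4963 / (1+0.099)^7 = 224,432.4963 / 1.936350 = 115,904.9257

£115,904.93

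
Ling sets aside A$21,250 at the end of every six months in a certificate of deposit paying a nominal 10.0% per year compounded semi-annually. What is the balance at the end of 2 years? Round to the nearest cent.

A$91,590.16

With 2 periods per year: i = 0.05, n = 4.
FV = 21250 × [(1+0.05)^4 − 1] / 0.05 = 21250 × 4.310125 = 91,590.1563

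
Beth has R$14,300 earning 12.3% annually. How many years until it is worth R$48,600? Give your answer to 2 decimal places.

10.55 years

(1+i)^n = 48600/14300 = 3.39860, so n = ln 3.39860 / ln 1.123 = 10.5459 years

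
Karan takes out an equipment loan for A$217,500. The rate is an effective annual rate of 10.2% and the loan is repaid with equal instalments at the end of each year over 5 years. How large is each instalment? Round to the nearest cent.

PMT = 217500 / ( [1 − (1+0.102)^(−5)] / 0.102 ) = 217500 / 3.771498 = 57,669.3988

A$57,669.40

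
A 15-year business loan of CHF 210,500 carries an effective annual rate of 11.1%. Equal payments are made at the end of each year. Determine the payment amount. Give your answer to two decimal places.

Annuity-PV factor = 7.151349; PMT = 210500 / 7.151349 = 29,435.0042

CHF 29,435.00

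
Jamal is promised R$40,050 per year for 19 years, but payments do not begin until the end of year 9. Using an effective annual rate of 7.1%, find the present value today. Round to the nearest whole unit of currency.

R$237,341

Value one period before first payment (t=8): 40050 × [1 − (1+0.071)^(−19)] / 0.071 = 40050 × 10.258536 = 410,854.3573
Discount back 8 years: 410,854.3573 × (1+0.071)^(−8) = 410,854.3573 × 0.577676 = 237,340.6517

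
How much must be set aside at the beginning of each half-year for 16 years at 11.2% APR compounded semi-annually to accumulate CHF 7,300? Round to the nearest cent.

With 2 periods per year: i = 0.056, n = 32.
FV-annuity factor × (1+i) = 88.968306; PMT = 7300 / 88.968306 = 82.0517

CHF 82.05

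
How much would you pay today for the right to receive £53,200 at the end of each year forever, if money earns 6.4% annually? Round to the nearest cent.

£831,250.00

PV = PMT / i = 53200 / 0.064 = 831,250.0000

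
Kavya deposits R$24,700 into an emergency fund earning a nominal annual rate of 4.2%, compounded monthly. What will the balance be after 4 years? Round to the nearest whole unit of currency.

Periodic rate i = 0.042/12 = 0.0035; n = 4 × 12 = 48 periods.
FV = PV·(1+i)^n = 24,700 × 1.182590 = 29,209.9653

R$29,210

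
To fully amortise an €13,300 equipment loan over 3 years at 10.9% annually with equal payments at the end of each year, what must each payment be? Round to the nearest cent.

€5,433.07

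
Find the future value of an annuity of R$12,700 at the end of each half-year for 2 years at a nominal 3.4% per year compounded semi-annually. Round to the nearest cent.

With 2 periods per year: i = 0.017, n = 4.
FV = PMT · [(1+i)^n − 1] / i = 12700 · 4.103161 = 52,110.1436

R$52,110.14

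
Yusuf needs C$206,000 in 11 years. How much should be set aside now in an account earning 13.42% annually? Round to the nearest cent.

C$51,556.23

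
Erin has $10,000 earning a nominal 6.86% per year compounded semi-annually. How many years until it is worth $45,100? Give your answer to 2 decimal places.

Periodic rate i = 0.0686/2 = 0.0343.
n = ln(45100/10000) / ln(1+0.0343) = ln(4.51000) / 0.033725 = 44.6643 half-years
= 44.6643/2 years

22.33 years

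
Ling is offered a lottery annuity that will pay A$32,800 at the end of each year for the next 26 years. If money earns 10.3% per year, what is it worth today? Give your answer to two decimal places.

PV = PMT · [1 − (1+i)^(−n)] / i = 32800 · 8.949812 = 293,553.8280

A$293,553.83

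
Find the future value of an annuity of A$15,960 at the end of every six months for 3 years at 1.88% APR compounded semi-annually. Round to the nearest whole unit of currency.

Periodic rate i = 0.0188/2 = 0.0094; n = 3 × 2 = 6 periods.
Accumulation factor s(6|0.0094) = 6.142780; FV = 15960 × 6.142780 = 98,038.7641

A$98,039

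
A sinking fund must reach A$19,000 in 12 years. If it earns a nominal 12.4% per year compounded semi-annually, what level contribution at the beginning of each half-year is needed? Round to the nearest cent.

i = 0.124/2 = 0.062 per half-year; n = 12·2 = 24.
FV-annuity factor × (1+i) = 55.434970; PMT = 19000 / 55.434970 = 342.7439

A$342.74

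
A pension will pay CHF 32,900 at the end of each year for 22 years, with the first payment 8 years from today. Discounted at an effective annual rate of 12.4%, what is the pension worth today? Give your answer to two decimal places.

PV at t=7 (ordinary 22-year annuity): 32900 × a(22|0.124) = 32900 × 7.448319 = 245,049.7046
Discount back 7 years: 245,049.7046 × (1+0.124)^(−7) = 245,049.7046 × 0.441200 = 108,116.0087

CHF 108,116.01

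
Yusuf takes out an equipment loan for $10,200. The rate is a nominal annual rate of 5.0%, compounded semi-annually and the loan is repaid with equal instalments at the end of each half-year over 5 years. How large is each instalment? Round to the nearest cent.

$1,165.44

With 2 periods per year: i = 0.025, n = 10.
Annuity-PV factor = 8.752064; PMT = 10200 / 8.752064 = 1,165.4394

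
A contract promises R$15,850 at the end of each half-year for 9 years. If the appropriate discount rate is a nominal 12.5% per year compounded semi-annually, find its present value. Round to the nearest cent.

With 2 periods per year: i = 0.0625, n = 18.
Annuity factor a(18|0.0625) = 10.627220; PV = 15850 × 10.627220 = 168,441.4315

R$168,441.43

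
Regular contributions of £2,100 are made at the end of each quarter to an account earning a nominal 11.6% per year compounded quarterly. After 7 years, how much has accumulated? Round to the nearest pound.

With 4 periods per year: i = 0.029, n = 28.
Accumulation factor s(28|0.029) = 42.294481; FV = 2100 × 42.294481 = 88,818.4107

£88,818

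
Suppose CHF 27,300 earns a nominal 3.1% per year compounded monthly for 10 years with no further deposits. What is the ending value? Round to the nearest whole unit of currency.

i = 0.031/12 = 0.00258333 per month; n = 10·12 = 120.
FV = 27,300 × (1 + 0.00258333)^120 = 37,206.6301

CHF 37,207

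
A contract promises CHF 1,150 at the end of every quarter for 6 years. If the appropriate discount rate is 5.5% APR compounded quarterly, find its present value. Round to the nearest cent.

CHF 23,372.87

Periodic rate i = 0.055/4 = 0.01375; n = 6 × 4 = 24 periods.
Annuity factor a(24|0.01375) = 20.324232; PV = 1150 × 20.324232 = 23,372.8667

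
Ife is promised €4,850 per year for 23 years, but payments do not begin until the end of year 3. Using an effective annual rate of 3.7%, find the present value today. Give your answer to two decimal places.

Value one period before first payment (t=2): 4850 × [1 − (1+0.037)^(−23)] / 0.037 = 4850 × 15.308126 = 74,244.4121
PV₀ = 74,244.4121 / (1+0.037)^2 = 74,244.4121 / 1.075369 = 69,040.8707

€69,040.87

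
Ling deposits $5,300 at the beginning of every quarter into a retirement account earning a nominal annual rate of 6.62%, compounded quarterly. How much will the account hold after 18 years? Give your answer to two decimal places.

$735,851.35

i = 0.0662/4 = 0.01655 per quarter; n = 18·4 = 72.
FV = 5300 × [(1+0.01655)^72 − 1] / 0.01655 × (1+i) = 5300 × 138.839876 = 735,851.3453
Payments are at the start of each period, so multiply by (1+i).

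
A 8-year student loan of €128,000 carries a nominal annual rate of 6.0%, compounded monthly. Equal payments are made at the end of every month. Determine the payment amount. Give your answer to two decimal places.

€1,682.10

With 12 periods per year: i = 0.005, n = 96.
PMT = 128000 / ( [1 − (1+0.005)^(−96)] / 0.005 ) = 128000 / 76.095218 = 1,682.1031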